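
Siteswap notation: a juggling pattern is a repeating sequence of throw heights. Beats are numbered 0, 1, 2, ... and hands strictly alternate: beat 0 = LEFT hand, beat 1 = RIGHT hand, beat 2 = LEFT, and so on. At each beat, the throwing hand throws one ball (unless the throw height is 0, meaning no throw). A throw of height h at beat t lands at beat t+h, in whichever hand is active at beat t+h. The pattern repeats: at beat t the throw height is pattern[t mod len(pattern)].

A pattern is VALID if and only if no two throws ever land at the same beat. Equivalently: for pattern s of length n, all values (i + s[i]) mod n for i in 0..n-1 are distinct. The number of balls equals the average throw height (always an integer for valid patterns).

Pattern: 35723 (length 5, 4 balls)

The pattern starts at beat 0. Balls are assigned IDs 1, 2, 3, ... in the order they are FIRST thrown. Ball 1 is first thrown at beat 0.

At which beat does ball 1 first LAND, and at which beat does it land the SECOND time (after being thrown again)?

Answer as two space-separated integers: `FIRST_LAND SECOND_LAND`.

Beat 0 (L): throw ball1 h=3 -> lands@3:R; in-air after throw: [b1@3:R]
Beat 1 (R): throw ball2 h=5 -> lands@6:L; in-air after throw: [b1@3:R b2@6:L]
Beat 2 (L): throw ball3 h=7 -> lands@9:R; in-air after throw: [b1@3:R b2@6:L b3@9:R]
Beat 3 (R): throw ball1 h=2 -> lands@5:R; in-air after throw: [b1@5:R b2@6:L b3@9:R]
Beat 4 (L): throw ball4 h=3 -> lands@7:R; in-air after throw: [b1@5:R b2@6:L b4@7:R b3@9:R]
Beat 5 (R): throw ball1 h=3 -> lands@8:L; in-air after throw: [b2@6:L b4@7:R b1@8:L b3@9:R]
Ball 1: thrown@0 h=3 -> first land @3; rethrown@3 h=2 -> second land @5

Answer: 3 5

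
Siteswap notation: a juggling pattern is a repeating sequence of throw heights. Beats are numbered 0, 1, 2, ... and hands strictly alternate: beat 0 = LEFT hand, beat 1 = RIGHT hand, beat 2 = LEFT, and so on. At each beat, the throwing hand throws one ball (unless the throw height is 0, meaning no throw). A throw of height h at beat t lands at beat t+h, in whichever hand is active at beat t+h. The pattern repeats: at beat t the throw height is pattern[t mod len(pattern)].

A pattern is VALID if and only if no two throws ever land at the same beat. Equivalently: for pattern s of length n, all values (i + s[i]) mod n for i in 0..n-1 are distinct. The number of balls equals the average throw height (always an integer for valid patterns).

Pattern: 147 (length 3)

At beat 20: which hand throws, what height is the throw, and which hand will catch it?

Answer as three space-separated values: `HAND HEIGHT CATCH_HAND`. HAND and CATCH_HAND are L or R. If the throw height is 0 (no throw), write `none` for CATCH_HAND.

Answer: L 7 R

Derivation:
Beat 20: 20 mod 2 = 0, so hand = L
Throw height = pattern[20 mod 3] = pattern[2] = 7
Lands at beat 20+7=27, 27 mod 2 = 1, so catch hand = R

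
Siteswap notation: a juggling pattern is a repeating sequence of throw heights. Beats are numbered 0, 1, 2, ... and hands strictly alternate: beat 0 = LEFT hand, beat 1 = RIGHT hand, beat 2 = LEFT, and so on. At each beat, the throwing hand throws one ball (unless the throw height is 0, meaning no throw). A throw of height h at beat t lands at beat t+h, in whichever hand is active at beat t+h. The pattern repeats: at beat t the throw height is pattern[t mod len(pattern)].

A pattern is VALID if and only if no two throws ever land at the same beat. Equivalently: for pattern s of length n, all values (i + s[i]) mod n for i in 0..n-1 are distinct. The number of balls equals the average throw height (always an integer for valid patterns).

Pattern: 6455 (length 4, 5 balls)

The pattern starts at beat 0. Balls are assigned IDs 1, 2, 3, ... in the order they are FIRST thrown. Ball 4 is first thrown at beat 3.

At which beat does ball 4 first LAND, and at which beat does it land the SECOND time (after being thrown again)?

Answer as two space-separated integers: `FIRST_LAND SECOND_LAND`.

Answer: 8 14

Derivation:
Beat 0 (L): throw ball1 h=6 -> lands@6:L; in-air after throw: [b1@6:L]
Beat 1 (R): throw ball2 h=4 -> lands@5:R; in-air after throw: [b2@5:R b1@6:L]
Beat 2 (L): throw ball3 h=5 -> lands@7:R; in-air after throw: [b2@5:R b1@6:L b3@7:R]
Beat 3 (R): throw ball4 h=5 -> lands@8:L; in-air after throw: [b2@5:R b1@6:L b3@7:R b4@8:L]
Beat 4 (L): throw ball5 h=6 -> lands@10:L; in-air after throw: [b2@5:R b1@6:L b3@7:R b4@8:L b5@10:L]
Beat 5 (R): throw ball2 h=4 -> lands@9:R; in-air after throw: [b1@6:L b3@7:R b4@8:L b2@9:R b5@10:L]
Beat 6 (L): throw ball1 h=5 -> lands@11:R; in-air after throw: [b3@7:R b4@8:L b2@9:R b5@10:L b1@11:R]
Beat 7 (R): throw ball3 h=5 -> lands@12:L; in-air after throw: [b4@8:L b2@9:R b5@10:L b1@11:R b3@12:L]
Beat 8 (L): throw ball4 h=6 -> lands@14:L; in-air after throw: [b2@9:R b5@10:L b1@11:R b3@12:L b4@14:L]
Beat 9 (R): throw ball2 h=4 -> lands@13:R; in-air after throw: [b5@10:L b1@11:R b3@12:L b2@13:R b4@14:L]
Beat 10 (L): throw ball5 h=5 -> lands@15:R; in-air after throw: [b1@11:R b3@12:L b2@13:R b4@14:L b5@15:R]
Beat 11 (R): throw ball1 h=5 -> lands@16:L; in-air after throw: [b3@12:L b2@13:R b4@14:L b5@15:R b1@16:L]
Beat 12 (L): throw ball3 h=6 -> lands@18:L; in-air after throw: [b2@13:R b4@14:L b5@15:R b1@16:L b3@18:L]
Beat 13 (R): throw ball2 h=4 -> lands@17:R; in-air after throw: [b4@14:L b5@15:R b1@16:L b2@17:R b3@18:L]
Ball 4: thrown@3 h=5 -> first land @8; rethrown@8 h=6 -> second land @14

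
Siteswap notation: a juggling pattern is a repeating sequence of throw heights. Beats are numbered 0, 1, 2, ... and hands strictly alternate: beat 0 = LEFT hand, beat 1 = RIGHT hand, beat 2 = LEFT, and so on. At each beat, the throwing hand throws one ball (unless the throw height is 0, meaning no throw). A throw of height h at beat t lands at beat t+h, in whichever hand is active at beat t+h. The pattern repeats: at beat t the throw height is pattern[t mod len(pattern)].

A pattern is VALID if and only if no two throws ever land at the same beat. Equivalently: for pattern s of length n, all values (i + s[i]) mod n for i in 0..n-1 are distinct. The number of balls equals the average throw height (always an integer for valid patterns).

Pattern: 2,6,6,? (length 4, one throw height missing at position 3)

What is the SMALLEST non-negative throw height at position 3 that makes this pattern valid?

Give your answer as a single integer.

Answer: 2

Derivation:
i=0: (0 + 2) mod 4 = 2
i=1: (1 + 6) mod 4 = 3
i=2: (2 + 6) mod 4 = 0
i=3: s[i]=? (unknown)
Known residues: [0, 2, 3]; need a permutation of 0..3, so missing residue r = 1
Need (3 + s) mod 4 = 1; smallest s = (1 - 3) mod 4 = 2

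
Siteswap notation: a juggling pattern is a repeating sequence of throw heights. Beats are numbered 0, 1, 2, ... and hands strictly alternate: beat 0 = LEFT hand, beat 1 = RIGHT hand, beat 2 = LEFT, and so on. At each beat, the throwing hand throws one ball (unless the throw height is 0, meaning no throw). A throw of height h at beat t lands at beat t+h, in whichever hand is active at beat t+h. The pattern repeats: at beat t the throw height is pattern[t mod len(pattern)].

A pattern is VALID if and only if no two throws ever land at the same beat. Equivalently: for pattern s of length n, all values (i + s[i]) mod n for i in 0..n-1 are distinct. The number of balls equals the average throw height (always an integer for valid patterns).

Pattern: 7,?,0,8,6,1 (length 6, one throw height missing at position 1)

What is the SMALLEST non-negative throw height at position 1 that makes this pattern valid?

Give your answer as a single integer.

Answer: 2

Derivation:
i=0: (0 + 7) mod 6 = 1
i=1: s[i]=? (unknown)
i=2: (2 + 0) mod 6 = 2
i=3: (3 + 8) mod 6 = 5
i=4: (4 + 6) mod 6 = 4
i=5: (5 + 1) mod 6 = 0
Known residues: [0, 1, 2, 4, 5]; need a permutation of 0..5, so missing residue r = 3
Need (1 + s) mod 6 = 3; smallest s = (3 - 1) mod 6 = 2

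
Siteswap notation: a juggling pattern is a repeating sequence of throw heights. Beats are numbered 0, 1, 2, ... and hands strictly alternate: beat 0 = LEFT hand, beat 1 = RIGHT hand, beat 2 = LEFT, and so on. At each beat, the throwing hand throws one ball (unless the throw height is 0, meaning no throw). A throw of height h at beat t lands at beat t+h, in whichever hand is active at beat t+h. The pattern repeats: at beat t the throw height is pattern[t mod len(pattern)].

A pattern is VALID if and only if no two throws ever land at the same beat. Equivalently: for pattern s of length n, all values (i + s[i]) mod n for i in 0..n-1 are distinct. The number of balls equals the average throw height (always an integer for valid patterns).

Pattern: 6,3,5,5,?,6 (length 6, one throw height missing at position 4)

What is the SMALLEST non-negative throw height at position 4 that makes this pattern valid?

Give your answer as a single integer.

i=0: (0 + 6) mod 6 = 0
i=1: (1 + 3) mod 6 = 4
i=2: (2 + 5) mod 6 = 1
i=3: (3 + 5) mod 6 = 2
i=4: s[i]=? (unknown)
i=5: (5 + 6) mod 6 = 5
Known residues: [0, 1, 2, 4, 5]; need a permutation of 0..5, so missing residue r = 3
Need (4 + s) mod 6 = 3; smallest s = (3 - 4) mod 6 = 5

Answer: 5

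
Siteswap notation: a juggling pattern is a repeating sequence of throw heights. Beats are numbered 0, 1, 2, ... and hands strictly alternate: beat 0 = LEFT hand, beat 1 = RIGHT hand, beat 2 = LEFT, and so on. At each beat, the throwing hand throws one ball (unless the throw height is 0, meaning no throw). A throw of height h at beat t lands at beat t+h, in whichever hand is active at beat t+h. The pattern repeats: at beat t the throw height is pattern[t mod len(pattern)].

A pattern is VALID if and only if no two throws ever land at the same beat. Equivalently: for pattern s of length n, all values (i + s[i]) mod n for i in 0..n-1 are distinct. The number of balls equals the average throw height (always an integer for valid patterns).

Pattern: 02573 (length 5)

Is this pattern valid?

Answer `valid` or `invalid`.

Answer: invalid

Derivation:
i=0: (i + s[i]) mod n = (0 + 0) mod 5 = 0
i=1: (i + s[i]) mod n = (1 + 2) mod 5 = 3
i=2: (i + s[i]) mod n = (2 + 5) mod 5 = 2
i=3: (i + s[i]) mod n = (3 + 7) mod 5 = 0
i=4: (i + s[i]) mod n = (4 + 3) mod 5 = 2
Residues: [0, 3, 2, 0, 2], distinct: False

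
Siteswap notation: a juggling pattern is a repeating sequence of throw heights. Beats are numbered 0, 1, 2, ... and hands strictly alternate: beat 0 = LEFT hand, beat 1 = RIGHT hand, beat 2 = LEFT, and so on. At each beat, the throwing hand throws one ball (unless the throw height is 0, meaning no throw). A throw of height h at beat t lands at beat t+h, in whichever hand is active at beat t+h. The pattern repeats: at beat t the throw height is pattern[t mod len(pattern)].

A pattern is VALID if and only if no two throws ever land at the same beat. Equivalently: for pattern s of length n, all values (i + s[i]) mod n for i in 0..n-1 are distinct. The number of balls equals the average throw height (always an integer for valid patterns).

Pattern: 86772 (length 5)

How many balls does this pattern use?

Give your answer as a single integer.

Answer: 6

Derivation:
Pattern = [8, 6, 7, 7, 2], length n = 5
  position 0: throw height = 8, running sum = 8
  position 1: throw height = 6, running sum = 14
  position 2: throw height = 7, running sum = 21
  position 3: throw height = 7, running sum = 28
  position 4: throw height = 2, running sum = 30
Total sum = 30; balls = sum / n = 30 / 5 = 6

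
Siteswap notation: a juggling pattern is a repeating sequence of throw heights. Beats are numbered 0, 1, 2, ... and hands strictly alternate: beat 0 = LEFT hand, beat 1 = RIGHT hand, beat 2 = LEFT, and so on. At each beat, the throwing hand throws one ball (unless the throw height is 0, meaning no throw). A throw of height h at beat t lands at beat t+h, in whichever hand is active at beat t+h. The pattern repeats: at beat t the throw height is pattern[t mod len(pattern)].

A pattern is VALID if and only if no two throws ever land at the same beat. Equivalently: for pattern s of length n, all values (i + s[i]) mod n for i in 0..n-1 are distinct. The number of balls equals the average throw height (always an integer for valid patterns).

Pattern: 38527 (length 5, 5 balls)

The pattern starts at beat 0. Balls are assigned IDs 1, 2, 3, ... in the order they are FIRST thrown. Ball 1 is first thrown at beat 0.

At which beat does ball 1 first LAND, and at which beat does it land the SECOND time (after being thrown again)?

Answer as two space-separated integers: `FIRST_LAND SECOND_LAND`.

Answer: 3 5

Derivation:
Beat 0 (L): throw ball1 h=3 -> lands@3:R; in-air after throw: [b1@3:R]
Beat 1 (R): throw ball2 h=8 -> lands@9:R; in-air after throw: [b1@3:R b2@9:R]
Beat 2 (L): throw ball3 h=5 -> lands@7:R; in-air after throw: [b1@3:R b3@7:R b2@9:R]
Beat 3 (R): throw ball1 h=2 -> lands@5:R; in-air after throw: [b1@5:R b3@7:R b2@9:R]
Beat 4 (L): throw ball4 h=7 -> lands@11:R; in-air after throw: [b1@5:R b3@7:R b2@9:R b4@11:R]
Beat 5 (R): throw ball1 h=3 -> lands@8:L; in-air after throw: [b3@7:R b1@8:L b2@9:R b4@11:R]
Ball 1: thrown@0 h=3 -> first land @3; rethrown@3 h=2 -> second land @5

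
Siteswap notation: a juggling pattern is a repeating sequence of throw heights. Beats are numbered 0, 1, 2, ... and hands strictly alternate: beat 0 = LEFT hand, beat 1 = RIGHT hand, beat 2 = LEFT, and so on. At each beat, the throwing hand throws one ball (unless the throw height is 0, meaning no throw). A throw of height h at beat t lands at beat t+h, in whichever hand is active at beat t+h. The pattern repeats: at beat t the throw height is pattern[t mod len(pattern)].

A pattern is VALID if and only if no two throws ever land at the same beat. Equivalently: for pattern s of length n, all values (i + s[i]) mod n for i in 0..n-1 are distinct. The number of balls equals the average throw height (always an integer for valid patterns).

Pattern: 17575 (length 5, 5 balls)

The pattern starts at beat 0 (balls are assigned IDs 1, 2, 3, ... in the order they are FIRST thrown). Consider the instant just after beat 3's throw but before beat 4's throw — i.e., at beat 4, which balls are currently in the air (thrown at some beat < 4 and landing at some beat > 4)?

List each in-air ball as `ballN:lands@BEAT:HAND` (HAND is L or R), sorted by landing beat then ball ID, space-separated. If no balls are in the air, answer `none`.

Answer: ball2:lands@7:R ball1:lands@8:L ball3:lands@10:L

Derivation:
Beat 0 (L): throw ball1 h=1 -> lands@1:R; in-air after throw: [b1@1:R]
Beat 1 (R): throw ball1 h=7 -> lands@8:L; in-air after throw: [b1@8:L]
Beat 2 (L): throw ball2 h=5 -> lands@7:R; in-air after throw: [b2@7:R b1@8:L]
Beat 3 (R): throw ball3 h=7 -> lands@10:L; in-air after throw: [b2@7:R b1@8:L b3@10:L]
Beat 4 (L): throw ball4 h=5 -> lands@9:R; in-air after throw: [b2@7:R b1@8:L b4@9:R b3@10:L]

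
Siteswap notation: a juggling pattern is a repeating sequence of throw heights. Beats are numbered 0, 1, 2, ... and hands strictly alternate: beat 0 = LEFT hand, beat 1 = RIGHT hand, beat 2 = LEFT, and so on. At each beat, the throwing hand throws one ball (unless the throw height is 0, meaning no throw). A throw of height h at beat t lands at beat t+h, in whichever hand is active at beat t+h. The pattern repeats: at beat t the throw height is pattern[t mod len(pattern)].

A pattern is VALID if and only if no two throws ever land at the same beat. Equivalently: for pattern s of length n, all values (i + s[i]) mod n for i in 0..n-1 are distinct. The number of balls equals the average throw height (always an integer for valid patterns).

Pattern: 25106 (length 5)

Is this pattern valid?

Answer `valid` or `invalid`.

i=0: (i + s[i]) mod n = (0 + 2) mod 5 = 2
i=1: (i + s[i]) mod n = (1 + 5) mod 5 = 1
i=2: (i + s[i]) mod n = (2 + 1) mod 5 = 3
i=3: (i + s[i]) mod n = (3 + 0) mod 5 = 3
i=4: (i + s[i]) mod n = (4 + 6) mod 5 = 0
Residues: [2, 1, 3, 3, 0], distinct: False

Answer: invalid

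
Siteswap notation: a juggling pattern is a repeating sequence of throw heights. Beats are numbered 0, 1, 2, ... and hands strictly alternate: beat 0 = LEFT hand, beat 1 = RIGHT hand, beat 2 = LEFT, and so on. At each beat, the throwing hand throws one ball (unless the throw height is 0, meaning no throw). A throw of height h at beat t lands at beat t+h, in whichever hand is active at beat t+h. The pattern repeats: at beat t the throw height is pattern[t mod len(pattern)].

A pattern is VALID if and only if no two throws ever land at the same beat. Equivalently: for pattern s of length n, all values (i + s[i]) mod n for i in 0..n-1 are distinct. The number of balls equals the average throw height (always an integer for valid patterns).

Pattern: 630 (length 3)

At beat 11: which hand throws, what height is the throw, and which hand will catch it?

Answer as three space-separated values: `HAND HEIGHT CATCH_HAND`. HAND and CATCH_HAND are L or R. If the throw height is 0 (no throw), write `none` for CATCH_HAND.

Beat 11: 11 mod 2 = 1, so hand = R
Throw height = pattern[11 mod 3] = pattern[2] = 0

Answer: R 0 none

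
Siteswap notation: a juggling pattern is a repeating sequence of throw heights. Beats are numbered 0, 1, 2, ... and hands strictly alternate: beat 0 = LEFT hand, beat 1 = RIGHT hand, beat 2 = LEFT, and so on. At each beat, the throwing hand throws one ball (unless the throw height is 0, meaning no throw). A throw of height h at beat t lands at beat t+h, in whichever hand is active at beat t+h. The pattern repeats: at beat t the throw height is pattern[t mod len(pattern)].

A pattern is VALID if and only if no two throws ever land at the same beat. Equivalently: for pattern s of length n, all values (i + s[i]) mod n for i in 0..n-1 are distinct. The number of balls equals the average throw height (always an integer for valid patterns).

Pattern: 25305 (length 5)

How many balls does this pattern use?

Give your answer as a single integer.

Answer: 3

Derivation:
Pattern = [2, 5, 3, 0, 5], length n = 5
  position 0: throw height = 2, running sum = 2
  position 1: throw height = 5, running sum = 7
  position 2: throw height = 3, running sum = 10
  position 3: throw height = 0, running sum = 10
  position 4: throw height = 5, running sum = 15
Total sum = 15; balls = sum / n = 15 / 5 = 3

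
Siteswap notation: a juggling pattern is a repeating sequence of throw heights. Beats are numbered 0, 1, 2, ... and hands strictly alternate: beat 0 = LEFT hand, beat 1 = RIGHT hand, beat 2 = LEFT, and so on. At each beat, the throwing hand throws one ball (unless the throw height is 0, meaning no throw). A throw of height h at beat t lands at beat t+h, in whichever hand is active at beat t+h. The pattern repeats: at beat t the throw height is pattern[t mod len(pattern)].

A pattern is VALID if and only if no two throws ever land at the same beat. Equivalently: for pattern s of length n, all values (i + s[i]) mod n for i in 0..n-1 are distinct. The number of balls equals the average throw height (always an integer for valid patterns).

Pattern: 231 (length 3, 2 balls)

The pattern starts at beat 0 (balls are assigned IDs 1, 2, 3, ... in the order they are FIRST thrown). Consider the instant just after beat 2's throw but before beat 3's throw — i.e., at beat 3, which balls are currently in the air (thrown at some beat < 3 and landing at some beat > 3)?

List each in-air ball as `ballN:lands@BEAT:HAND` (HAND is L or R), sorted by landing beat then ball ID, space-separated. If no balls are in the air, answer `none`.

Beat 0 (L): throw ball1 h=2 -> lands@2:L; in-air after throw: [b1@2:L]
Beat 1 (R): throw ball2 h=3 -> lands@4:L; in-air after throw: [b1@2:L b2@4:L]
Beat 2 (L): throw ball1 h=1 -> lands@3:R; in-air after throw: [b1@3:R b2@4:L]
Beat 3 (R): throw ball1 h=2 -> lands@5:R; in-air after throw: [b2@4:L b1@5:R]

Answer: ball2:lands@4:L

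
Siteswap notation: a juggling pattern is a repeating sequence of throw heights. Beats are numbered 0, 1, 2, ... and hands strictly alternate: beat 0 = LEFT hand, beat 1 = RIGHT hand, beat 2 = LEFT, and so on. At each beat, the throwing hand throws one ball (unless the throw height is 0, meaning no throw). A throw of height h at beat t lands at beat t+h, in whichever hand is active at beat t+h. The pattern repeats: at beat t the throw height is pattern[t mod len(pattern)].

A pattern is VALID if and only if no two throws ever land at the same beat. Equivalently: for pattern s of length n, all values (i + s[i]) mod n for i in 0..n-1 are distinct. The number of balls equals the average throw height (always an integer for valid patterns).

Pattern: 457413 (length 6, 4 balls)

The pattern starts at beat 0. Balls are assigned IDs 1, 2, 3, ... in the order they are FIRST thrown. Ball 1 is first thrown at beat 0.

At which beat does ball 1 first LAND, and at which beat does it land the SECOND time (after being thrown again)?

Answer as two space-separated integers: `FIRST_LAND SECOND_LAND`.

Beat 0 (L): throw ball1 h=4 -> lands@4:L; in-air after throw: [b1@4:L]
Beat 1 (R): throw ball2 h=5 -> lands@6:L; in-air after throw: [b1@4:L b2@6:L]
Beat 2 (L): throw ball3 h=7 -> lands@9:R; in-air after throw: [b1@4:L b2@6:L b3@9:R]
Beat 3 (R): throw ball4 h=4 -> lands@7:R; in-air after throw: [b1@4:L b2@6:L b4@7:R b3@9:R]
Beat 4 (L): throw ball1 h=1 -> lands@5:R; in-air after throw: [b1@5:R b2@6:L b4@7:R b3@9:R]
Beat 5 (R): throw ball1 h=3 -> lands@8:L; in-air after throw: [b2@6:L b4@7:R b1@8:L b3@9:R]
Ball 1: thrown@0 h=4 -> first land @4; rethrown@4 h=1 -> second land @5

Answer: 4 5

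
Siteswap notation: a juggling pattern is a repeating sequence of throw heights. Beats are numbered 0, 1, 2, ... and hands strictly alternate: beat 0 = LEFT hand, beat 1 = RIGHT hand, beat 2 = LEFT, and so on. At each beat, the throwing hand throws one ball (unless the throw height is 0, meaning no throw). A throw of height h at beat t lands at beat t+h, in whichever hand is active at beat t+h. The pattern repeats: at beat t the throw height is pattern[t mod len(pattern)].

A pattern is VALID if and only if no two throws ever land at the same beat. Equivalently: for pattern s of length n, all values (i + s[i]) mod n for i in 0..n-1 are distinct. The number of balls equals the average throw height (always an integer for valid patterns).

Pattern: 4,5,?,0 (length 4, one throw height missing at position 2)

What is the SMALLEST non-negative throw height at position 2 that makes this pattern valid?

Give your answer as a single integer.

i=0: (0 + 4) mod 4 = 0
i=1: (1 + 5) mod 4 = 2
i=2: s[i]=? (unknown)
i=3: (3 + 0) mod 4 = 3
Known residues: [0, 2, 3]; need a permutation of 0..3, so missing residue r = 1
Need (2 + s) mod 4 = 1; smallest s = (1 - 2) mod 4 = 3

Answer: 3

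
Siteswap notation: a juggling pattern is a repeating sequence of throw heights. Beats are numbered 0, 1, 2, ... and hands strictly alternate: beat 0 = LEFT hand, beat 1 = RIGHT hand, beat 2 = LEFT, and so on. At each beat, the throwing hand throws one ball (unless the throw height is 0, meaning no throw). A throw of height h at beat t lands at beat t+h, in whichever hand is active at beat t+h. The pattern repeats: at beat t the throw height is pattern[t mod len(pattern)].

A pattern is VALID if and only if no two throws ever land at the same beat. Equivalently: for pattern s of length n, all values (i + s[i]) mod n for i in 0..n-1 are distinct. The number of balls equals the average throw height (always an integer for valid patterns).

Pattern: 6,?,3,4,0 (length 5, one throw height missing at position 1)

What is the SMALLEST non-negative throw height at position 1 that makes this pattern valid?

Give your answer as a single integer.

i=0: (0 + 6) mod 5 = 1
i=1: s[i]=? (unknown)
i=2: (2 + 3) mod 5 = 0
i=3: (3 + 4) mod 5 = 2
i=4: (4 + 0) mod 5 = 4
Known residues: [0, 1, 2, 4]; need a permutation of 0..4, so missing residue r = 3
Need (1 + s) mod 5 = 3; smallest s = (3 - 1) mod 5 = 2

Answer: 2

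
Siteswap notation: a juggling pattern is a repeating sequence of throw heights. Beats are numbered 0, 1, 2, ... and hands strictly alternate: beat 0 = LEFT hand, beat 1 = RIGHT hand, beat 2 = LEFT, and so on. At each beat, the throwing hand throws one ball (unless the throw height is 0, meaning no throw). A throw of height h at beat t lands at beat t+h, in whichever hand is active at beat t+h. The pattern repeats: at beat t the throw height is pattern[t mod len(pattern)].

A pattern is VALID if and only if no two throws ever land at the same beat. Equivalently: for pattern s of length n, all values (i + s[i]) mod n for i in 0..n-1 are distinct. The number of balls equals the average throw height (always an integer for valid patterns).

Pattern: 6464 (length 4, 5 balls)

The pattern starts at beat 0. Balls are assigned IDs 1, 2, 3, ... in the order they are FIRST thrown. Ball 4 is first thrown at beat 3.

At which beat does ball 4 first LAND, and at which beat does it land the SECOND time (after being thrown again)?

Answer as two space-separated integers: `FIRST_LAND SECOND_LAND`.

Beat 0 (L): throw ball1 h=6 -> lands@6:L; in-air after throw: [b1@6:L]
Beat 1 (R): throw ball2 h=4 -> lands@5:R; in-air after throw: [b2@5:R b1@6:L]
Beat 2 (L): throw ball3 h=6 -> lands@8:L; in-air after throw: [b2@5:R b1@6:L b3@8:L]
Beat 3 (R): throw ball4 h=4 -> lands@7:R; in-air after throw: [b2@5:R b1@6:L b4@7:R b3@8:L]
Beat 4 (L): throw ball5 h=6 -> lands@10:L; in-air after throw: [b2@5:R b1@6:L b4@7:R b3@8:L b5@10:L]
Beat 5 (R): throw ball2 h=4 -> lands@9:R; in-air after throw: [b1@6:L b4@7:R b3@8:L b2@9:R b5@10:L]
Beat 6 (L): throw ball1 h=6 -> lands@12:L; in-air after throw: [b4@7:R b3@8:L b2@9:R b5@10:L b1@12:L]
Beat 7 (R): throw ball4 h=4 -> lands@11:R; in-air after throw: [b3@8:L b2@9:R b5@10:L b4@11:R b1@12:L]
Beat 8 (L): throw ball3 h=6 -> lands@14:L; in-air after throw: [b2@9:R b5@10:L b4@11:R b1@12:L b3@14:L]
Beat 9 (R): throw ball2 h=4 -> lands@13:R; in-air after throw: [b5@10:L b4@11:R b1@12:L b2@13:R b3@14:L]
Beat 10 (L): throw ball5 h=6 -> lands@16:L; in-air after throw: [b4@11:R b1@12:L b2@13:R b3@14:L b5@16:L]
Beat 11 (R): throw ball4 h=4 -> lands@15:R; in-air after throw: [b1@12:L b2@13:R b3@14:L b4@15:R b5@16:L]
Ball 4: thrown@3 h=4 -> first land @7; rethrown@7 h=4 -> second land @11

Answer: 7 11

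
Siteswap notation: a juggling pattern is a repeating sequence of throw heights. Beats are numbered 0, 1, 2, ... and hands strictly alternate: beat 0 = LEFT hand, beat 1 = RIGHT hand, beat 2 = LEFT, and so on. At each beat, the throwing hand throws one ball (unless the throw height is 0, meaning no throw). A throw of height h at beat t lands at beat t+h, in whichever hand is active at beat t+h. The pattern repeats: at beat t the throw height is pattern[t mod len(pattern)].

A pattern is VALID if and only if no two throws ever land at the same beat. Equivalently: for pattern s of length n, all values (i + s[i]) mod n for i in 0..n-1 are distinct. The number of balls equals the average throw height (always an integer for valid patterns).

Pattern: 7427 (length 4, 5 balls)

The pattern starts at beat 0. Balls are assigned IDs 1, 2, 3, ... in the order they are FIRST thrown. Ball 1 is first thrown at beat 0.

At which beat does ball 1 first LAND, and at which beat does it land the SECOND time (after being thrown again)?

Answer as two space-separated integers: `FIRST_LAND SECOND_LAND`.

Answer: 7 14

Derivation:
Beat 0 (L): throw ball1 h=7 -> lands@7:R; in-air after throw: [b1@7:R]
Beat 1 (R): throw ball2 h=4 -> lands@5:R; in-air after throw: [b2@5:R b1@7:R]
Beat 2 (L): throw ball3 h=2 -> lands@4:L; in-air after throw: [b3@4:L b2@5:R b1@7:R]
Beat 3 (R): throw ball4 h=7 -> lands@10:L; in-air after throw: [b3@4:L b2@5:R b1@7:R b4@10:L]
Beat 4 (L): throw ball3 h=7 -> lands@11:R; in-air after throw: [b2@5:R b1@7:R b4@10:L b3@11:R]
Beat 5 (R): throw ball2 h=4 -> lands@9:R; in-air after throw: [b1@7:R b2@9:R b4@10:L b3@11:R]
Beat 6 (L): throw ball5 h=2 -> lands@8:L; in-air after throw: [b1@7:R b5@8:L b2@9:R b4@10:L b3@11:R]
Beat 7 (R): throw ball1 h=7 -> lands@14:L; in-air after throw: [b5@8:L b2@9:R b4@10:L b3@11:R b1@14:L]
Beat 8 (L): throw ball5 h=7 -> lands@15:R; in-air after throw: [b2@9:R b4@10:L b3@11:R b1@14:L b5@15:R]
Beat 9 (R): throw ball2 h=4 -> lands@13:R; in-air after throw: [b4@10:L b3@11:R b2@13:R b1@14:L b5@15:R]
Beat 10 (L): throw ball4 h=2 -> lands@12:L; in-air after throw: [b3@11:R b4@12:L b2@13:R b1@14:L b5@15:R]
Beat 11 (R): throw ball3 h=7 -> lands@18:L; in-air after throw: [b4@12:L b2@13:R b1@14:L b5@15:R b3@18:L]
Beat 12 (L): throw ball4 h=7 -> lands@19:R; in-air after throw: [b2@13:R b1@14:L b5@15:R b3@18:L b4@19:R]
Beat 13 (R): throw ball2 h=4 -> lands@17:R; in-air after throw: [b1@14:L b5@15:R b2@17:R b3@18:L b4@19:R]
Ball 1: thrown@0 h=7 -> first land @7; rethrown@7 h=7 -> second land @14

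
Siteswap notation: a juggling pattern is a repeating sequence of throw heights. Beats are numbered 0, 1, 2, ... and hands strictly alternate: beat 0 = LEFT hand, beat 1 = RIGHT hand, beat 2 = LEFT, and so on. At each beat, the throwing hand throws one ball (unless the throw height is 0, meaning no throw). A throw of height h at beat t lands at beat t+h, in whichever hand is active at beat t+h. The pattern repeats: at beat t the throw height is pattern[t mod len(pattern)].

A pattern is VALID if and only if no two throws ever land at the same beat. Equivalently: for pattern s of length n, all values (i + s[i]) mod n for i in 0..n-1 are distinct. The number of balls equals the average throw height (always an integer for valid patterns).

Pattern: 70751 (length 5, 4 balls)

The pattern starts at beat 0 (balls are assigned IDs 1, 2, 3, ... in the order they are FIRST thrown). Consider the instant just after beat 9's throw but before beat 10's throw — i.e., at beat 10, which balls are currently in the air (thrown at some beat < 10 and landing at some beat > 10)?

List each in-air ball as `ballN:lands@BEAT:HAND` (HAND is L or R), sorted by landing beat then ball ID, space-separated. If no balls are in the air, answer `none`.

Beat 0 (L): throw ball1 h=7 -> lands@7:R; in-air after throw: [b1@7:R]
Beat 2 (L): throw ball2 h=7 -> lands@9:R; in-air after throw: [b1@7:R b2@9:R]
Beat 3 (R): throw ball3 h=5 -> lands@8:L; in-air after throw: [b1@7:R b3@8:L b2@9:R]
Beat 4 (L): throw ball4 h=1 -> lands@5:R; in-air after throw: [b4@5:R b1@7:R b3@8:L b2@9:R]
Beat 5 (R): throw ball4 h=7 -> lands@12:L; in-air after throw: [b1@7:R b3@8:L b2@9:R b4@12:L]
Beat 7 (R): throw ball1 h=7 -> lands@14:L; in-air after throw: [b3@8:L b2@9:R b4@12:L b1@14:L]
Beat 8 (L): throw ball3 h=5 -> lands@13:R; in-air after throw: [b2@9:R b4@12:L b3@13:R b1@14:L]
Beat 9 (R): throw ball2 h=1 -> lands@10:L; in-air after throw: [b2@10:L b4@12:L b3@13:R b1@14:L]
Beat 10 (L): throw ball2 h=7 -> lands@17:R; in-air after throw: [b4@12:L b3@13:R b1@14:L b2@17:R]

Answer: ball4:lands@12:L ball3:lands@13:R ball1:lands@14:L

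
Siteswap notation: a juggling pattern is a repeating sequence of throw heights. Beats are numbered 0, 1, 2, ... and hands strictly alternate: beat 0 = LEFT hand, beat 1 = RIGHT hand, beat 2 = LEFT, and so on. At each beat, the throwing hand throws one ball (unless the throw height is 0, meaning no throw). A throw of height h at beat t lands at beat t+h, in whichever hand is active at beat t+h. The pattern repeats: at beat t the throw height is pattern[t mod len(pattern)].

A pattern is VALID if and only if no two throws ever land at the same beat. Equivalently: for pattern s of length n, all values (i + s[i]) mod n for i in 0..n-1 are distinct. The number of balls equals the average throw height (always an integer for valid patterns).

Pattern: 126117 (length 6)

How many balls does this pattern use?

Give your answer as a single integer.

Answer: 3

Derivation:
Pattern = [1, 2, 6, 1, 1, 7], length n = 6
  position 0: throw height = 1, running sum = 1
  position 1: throw height = 2, running sum = 3
  position 2: throw height = 6, running sum = 9
  position 3: throw height = 1, running sum = 10
  position 4: throw height = 1, running sum = 11
  position 5: throw height = 7, running sum = 18
Total sum = 18; balls = sum / n = 18 / 6 = 3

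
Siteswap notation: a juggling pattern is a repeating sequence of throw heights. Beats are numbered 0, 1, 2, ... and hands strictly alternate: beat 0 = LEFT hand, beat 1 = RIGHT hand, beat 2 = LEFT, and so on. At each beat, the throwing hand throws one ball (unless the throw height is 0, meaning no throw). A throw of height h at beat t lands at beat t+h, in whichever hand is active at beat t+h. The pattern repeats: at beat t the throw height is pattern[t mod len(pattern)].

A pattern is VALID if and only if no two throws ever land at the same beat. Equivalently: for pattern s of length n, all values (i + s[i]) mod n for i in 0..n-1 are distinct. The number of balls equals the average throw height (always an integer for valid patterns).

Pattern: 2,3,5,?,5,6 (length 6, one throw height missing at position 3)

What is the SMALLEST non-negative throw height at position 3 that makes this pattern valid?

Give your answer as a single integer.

i=0: (0 + 2) mod 6 = 2
i=1: (1 + 3) mod 6 = 4
i=2: (2 + 5) mod 6 = 1
i=3: s[i]=? (unknown)
i=4: (4 + 5) mod 6 = 3
i=5: (5 + 6) mod 6 = 5
Known residues: [1, 2, 3, 4, 5]; need a permutation of 0..5, so missing residue r = 0
Need (3 + s) mod 6 = 0; smallest s = (0 - 3) mod 6 = 3

Answer: 3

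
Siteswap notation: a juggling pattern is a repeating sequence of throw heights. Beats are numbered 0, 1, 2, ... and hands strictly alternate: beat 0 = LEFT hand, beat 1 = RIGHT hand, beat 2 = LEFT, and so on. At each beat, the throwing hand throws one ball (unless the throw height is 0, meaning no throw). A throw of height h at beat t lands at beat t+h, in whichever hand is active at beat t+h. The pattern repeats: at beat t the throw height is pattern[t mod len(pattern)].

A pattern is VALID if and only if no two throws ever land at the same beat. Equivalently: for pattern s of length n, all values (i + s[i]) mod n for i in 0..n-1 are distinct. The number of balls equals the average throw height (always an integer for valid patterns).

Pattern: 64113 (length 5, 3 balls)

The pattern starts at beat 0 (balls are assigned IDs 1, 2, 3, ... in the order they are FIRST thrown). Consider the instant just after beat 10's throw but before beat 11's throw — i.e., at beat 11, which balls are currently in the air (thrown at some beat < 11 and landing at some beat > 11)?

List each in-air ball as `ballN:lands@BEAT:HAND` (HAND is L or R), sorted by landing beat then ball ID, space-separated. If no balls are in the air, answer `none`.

Answer: ball3:lands@12:L ball1:lands@16:L

Derivation:
Beat 0 (L): throw ball1 h=6 -> lands@6:L; in-air after throw: [b1@6:L]
Beat 1 (R): throw ball2 h=4 -> lands@5:R; in-air after throw: [b2@5:R b1@6:L]
Beat 2 (L): throw ball3 h=1 -> lands@3:R; in-air after throw: [b3@3:R b2@5:R b1@6:L]
Beat 3 (R): throw ball3 h=1 -> lands@4:L; in-air after throw: [b3@4:L b2@5:R b1@6:L]
Beat 4 (L): throw ball3 h=3 -> lands@7:R; in-air after throw: [b2@5:R b1@6:L b3@7:R]
Beat 5 (R): throw ball2 h=6 -> lands@11:R; in-air after throw: [b1@6:L b3@7:R b2@11:R]
Beat 6 (L): throw ball1 h=4 -> lands@10:L; in-air after throw: [b3@7:R b1@10:L b2@11:R]
Beat 7 (R): throw ball3 h=1 -> lands@8:L; in-air after throw: [b3@8:L b1@10:L b2@11:R]
Beat 8 (L): throw ball3 h=1 -> lands@9:R; in-air after throw: [b3@9:R b1@10:L b2@11:R]
Beat 9 (R): throw ball3 h=3 -> lands@12:L; in-air after throw: [b1@10:L b2@11:R b3@12:L]
Beat 10 (L): throw ball1 h=6 -> lands@16:L; in-air after throw: [b2@11:R b3@12:L b1@16:L]
Beat 11 (R): throw ball2 h=4 -> lands@15:R; in-air after throw: [b3@12:L b2@15:R b1@16:L]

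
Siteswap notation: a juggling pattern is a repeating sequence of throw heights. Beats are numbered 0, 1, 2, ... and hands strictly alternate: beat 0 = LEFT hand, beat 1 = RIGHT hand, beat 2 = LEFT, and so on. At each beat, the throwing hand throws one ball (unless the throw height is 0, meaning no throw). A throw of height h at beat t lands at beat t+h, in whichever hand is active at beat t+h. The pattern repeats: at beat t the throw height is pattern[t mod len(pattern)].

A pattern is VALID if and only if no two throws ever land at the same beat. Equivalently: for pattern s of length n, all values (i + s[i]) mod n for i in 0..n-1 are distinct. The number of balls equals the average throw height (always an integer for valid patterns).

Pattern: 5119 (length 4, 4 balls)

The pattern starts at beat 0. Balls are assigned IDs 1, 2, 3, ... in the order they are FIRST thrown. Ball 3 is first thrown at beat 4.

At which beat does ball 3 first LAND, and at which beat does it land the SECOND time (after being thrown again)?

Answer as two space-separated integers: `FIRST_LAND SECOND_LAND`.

Answer: 9 10

Derivation:
Beat 0 (L): throw ball1 h=5 -> lands@5:R; in-air after throw: [b1@5:R]
Beat 1 (R): throw ball2 h=1 -> lands@2:L; in-air after throw: [b2@2:L b1@5:R]
Beat 2 (L): throw ball2 h=1 -> lands@3:R; in-air after throw: [b2@3:R b1@5:R]
Beat 3 (R): throw ball2 h=9 -> lands@12:L; in-air after throw: [b1@5:R b2@12:L]
Beat 4 (L): throw ball3 h=5 -> lands@9:R; in-air after throw: [b1@5:R b3@9:R b2@12:L]
Beat 5 (R): throw ball1 h=1 -> lands@6:L; in-air after throw: [b1@6:L b3@9:R b2@12:L]
Beat 6 (L): throw ball1 h=1 -> lands@7:R; in-air after throw: [b1@7:R b3@9:R b2@12:L]
Beat 7 (R): throw ball1 h=9 -> lands@16:L; in-air after throw: [b3@9:R b2@12:L b1@16:L]
Beat 8 (L): throw ball4 h=5 -> lands@13:R; in-air after throw: [b3@9:R b2@12:L b4@13:R b1@16:L]
Beat 9 (R): throw ball3 h=1 -> lands@10:L; in-air after throw: [b3@10:L b2@12:L b4@13:R b1@16:L]
Beat 10 (L): throw ball3 h=1 -> lands@11:R; in-air after throw: [b3@11:R b2@12:L b4@13:R b1@16:L]
Ball 3: thrown@4 h=5 -> first land @9; rethrown@9 h=1 -> second land @10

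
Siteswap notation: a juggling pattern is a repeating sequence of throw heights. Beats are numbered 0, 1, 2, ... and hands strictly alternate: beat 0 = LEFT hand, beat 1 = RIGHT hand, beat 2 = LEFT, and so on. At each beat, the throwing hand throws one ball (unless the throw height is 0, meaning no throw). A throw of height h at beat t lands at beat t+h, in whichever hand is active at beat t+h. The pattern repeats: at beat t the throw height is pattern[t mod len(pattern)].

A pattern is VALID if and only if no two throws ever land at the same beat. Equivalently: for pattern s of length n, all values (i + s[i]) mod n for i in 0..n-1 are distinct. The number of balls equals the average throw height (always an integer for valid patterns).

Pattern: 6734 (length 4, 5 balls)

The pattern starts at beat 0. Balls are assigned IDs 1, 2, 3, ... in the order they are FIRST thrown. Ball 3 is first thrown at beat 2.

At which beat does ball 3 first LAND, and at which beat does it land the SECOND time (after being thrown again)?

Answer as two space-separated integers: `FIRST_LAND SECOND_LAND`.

Answer: 5 12

Derivation:
Beat 0 (L): throw ball1 h=6 -> lands@6:L; in-air after throw: [b1@6:L]
Beat 1 (R): throw ball2 h=7 -> lands@8:L; in-air after throw: [b1@6:L b2@8:L]
Beat 2 (L): throw ball3 h=3 -> lands@5:R; in-air after throw: [b3@5:R b1@6:L b2@8:L]
Beat 3 (R): throw ball4 h=4 -> lands@7:R; in-air after throw: [b3@5:R b1@6:L b4@7:R b2@8:L]
Beat 4 (L): throw ball5 h=6 -> lands@10:L; in-air after throw: [b3@5:R b1@6:L b4@7:R b2@8:L b5@10:L]
Beat 5 (R): throw ball3 h=7 -> lands@12:L; in-air after throw: [b1@6:L b4@7:R b2@8:L b5@10:L b3@12:L]
Beat 6 (L): throw ball1 h=3 -> lands@9:R; in-air after throw: [b4@7:R b2@8:L b1@9:R b5@10:L b3@12:L]
Beat 7 (R): throw ball4 h=4 -> lands@11:R; in-air after throw: [b2@8:L b1@9:R b5@10:L b4@11:R b3@12:L]
Beat 8 (L): throw ball2 h=6 -> lands@14:L; in-air after throw: [b1@9:R b5@10:L b4@11:R b3@12:L b2@14:L]
Beat 9 (R): throw ball1 h=7 -> lands@16:L; in-air after throw: [b5@10:L b4@11:R b3@12:L b2@14:L b1@16:L]
Beat 10 (L): throw ball5 h=3 -> lands@13:R; in-air after throw: [b4@11:R b3@12:L b5@13:R b2@14:L b1@16:L]
Beat 11 (R): throw ball4 h=4 -> lands@15:R; in-air after throw: [b3@12:L b5@13:R b2@14:L b4@15:R b1@16:L]
Beat 12 (L): throw ball3 h=6 -> lands@18:L; in-air after throw: [b5@13:R b2@14:L b4@15:R b1@16:L b3@18:L]
Ball 3: thrown@2 h=3 -> first land @5; rethrown@5 h=7 -> second land @12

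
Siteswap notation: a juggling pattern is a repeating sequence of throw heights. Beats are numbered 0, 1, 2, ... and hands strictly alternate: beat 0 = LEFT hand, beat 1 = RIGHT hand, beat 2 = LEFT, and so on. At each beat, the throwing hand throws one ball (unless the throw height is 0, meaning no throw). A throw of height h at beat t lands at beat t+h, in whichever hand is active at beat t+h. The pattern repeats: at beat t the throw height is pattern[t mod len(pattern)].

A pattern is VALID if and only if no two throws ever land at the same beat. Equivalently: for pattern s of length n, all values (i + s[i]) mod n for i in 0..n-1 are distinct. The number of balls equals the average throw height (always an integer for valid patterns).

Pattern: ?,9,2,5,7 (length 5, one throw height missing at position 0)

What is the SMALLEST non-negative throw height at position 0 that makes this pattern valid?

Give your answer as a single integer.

i=0: s[i]=? (unknown)
i=1: (1 + 9) mod 5 = 0
i=2: (2 + 2) mod 5 = 4
i=3: (3 + 5) mod 5 = 3
i=4: (4 + 7) mod 5 = 1
Known residues: [0, 1, 3, 4]; need a permutation of 0..4, so missing residue r = 2
Need (0 + s) mod 5 = 2; smallest s = (2 - 0) mod 5 = 2

Answer: 2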